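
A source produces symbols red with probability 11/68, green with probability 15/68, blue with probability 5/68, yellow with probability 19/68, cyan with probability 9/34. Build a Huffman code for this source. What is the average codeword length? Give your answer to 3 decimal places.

2.235 bits/symbol

Repeatedly combine the two least-probable nodes; the expected code length is the sum of the merged weights.
merge 5/68 + 11/68 → 4/17
merge 15/68 + 4/17 → 31/68
merge 9/34 + 19/68 → 37/68
merge 31/68 + 37/68 → 1
L = 4/17 + 31/68 + 37/68 + 1 = 38/17 ≈ 2.235 bits/symbol.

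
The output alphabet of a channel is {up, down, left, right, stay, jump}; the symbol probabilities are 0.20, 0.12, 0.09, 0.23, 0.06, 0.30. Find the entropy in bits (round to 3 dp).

H = −Σ pᵢ log₂ pᵢ.
−0.20·log₂(0.20) = 0.4644
−0.12·log₂(0.12) = 0.3671
−0.09·log₂(0.09) = 0.3127
−0.23·log₂(0.23) = 0.4877
−0.06·log₂(0.06) = 0.2435
−0.30·log₂(0.30) = 0.5211
Sum ≈ 2.3964 → 2.396 bits.

2.396 bits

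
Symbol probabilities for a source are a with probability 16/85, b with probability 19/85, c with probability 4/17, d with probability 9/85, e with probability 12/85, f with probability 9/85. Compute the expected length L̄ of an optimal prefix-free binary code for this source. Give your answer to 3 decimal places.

Repeatedly combine the two least-probable nodes; the expected code length is the sum of the merged weights.
merge 9/85 + 9/85 → 18/85
merge 12/85 + 16/85 → 28/85
merge 18/85 + 19/85 → 37/85
merge 4/17 + 28/85 → 48/85
merge 37/85 + 48/85 → 1
L = 18/85 + 28/85 + 37/85 + 48/85 + 1 = 216/85 ≈ 2.541 bits/symbol.

2.541 bits/symbol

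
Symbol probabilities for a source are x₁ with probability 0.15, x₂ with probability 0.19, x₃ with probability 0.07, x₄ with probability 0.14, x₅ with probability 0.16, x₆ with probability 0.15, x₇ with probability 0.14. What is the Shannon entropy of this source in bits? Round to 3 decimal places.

2.762 bits

H = −Σ pᵢ log₂ pᵢ.
−0.15·log₂(0.15) = 0.4105
−0.19·log₂(0.19) = 0.4552
−0.07·log₂(0.07) = 0.2686
−0.14·log₂(0.14) = 0.3971
−0.16·log₂(0.16) = 0.4230
−0.15·log₂(0.15) = 0.4105
−0.14·log₂(0.14) = 0.3971
Sum ≈ 2.7621 → 2.762 bits.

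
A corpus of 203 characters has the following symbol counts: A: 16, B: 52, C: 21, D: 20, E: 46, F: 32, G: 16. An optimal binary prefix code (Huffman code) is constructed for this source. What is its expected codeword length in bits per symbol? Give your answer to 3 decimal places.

Probabilities are the counts divided by 203.
Repeatedly combine the two least-probable nodes; the expected code length is the sum of the merged weights.
merge 16/203 + 16/203 → 32/203
merge 20/203 + 3/29 → 41/203
merge 32/203 + 32/203 → 64/203
merge 41/203 + 46/203 → 3/7
merge 52/203 + 64/203 → 4/7
merge 3/7 + 4/7 → 1
L = 32/203 + 41/203 + 64/203 + 3/7 + 4/7 + 1 = 543/203 ≈ 2.675 bits/symbol.

2.675 bits/symbol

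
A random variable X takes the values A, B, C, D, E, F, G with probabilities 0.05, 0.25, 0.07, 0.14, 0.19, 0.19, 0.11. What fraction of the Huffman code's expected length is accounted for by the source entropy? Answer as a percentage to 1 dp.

98.6%

Entropy H = −Σ p log₂ p ≈ 2.6425 bits.
Huffman merges: 1/20+7/100→3/25; 11/100+3/25→23/100; 7/50+19/100→33/100; 19/100+23/100→21/50; 1/4+33/100→29/50; 21/50+29/50→1. L = 67/25 ≈ 2.6800.
Efficiency = H/L = 2.6425/2.6800 = 98.6%.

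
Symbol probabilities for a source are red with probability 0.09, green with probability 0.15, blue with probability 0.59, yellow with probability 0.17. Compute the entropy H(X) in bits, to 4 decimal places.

H = −Σ pᵢ log₂ pᵢ.
−0.09·log₂(0.09) = 0.3127
−0.15·log₂(0.15) = 0.4105
−0.59·log₂(0.59) = 0.4491
−0.17·log₂(0.17) = 0.4346
Sum ≈ 1.6069 → 1.6069 bits.

1.6069 bits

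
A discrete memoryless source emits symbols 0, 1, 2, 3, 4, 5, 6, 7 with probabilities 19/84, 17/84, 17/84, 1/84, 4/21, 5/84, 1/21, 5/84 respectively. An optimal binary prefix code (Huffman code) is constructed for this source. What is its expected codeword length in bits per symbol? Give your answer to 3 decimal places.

Repeatedly combine the two least-probable nodes; the expected code length is the sum of the merged weights.
merge 1/84 + 1/21 → 5/84
merge 5/84 + 5/84 → 5/42
merge 5/84 + 5/42 → 5/28
merge 5/28 + 4/21 → 31/84
merge 17/84 + 17/84 → 17/42
merge 19/84 + 31/84 → 25/42
merge 17/42 + 25/42 → 1
L = 5/84 + 5/42 + 5/28 + 31/84 + 17/42 + 25/42 + 1 = 229/84 ≈ 2.726 bits/symbol.

2.726 bits/symbol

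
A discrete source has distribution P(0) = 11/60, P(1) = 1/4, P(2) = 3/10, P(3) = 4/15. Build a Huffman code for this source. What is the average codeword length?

2 bits/symbol

Repeatedly combine the two least-probable nodes; the expected code length is the sum of the merged weights.
merge 11/60 + 1/4 → 13/30
merge 4/15 + 3/10 → 17/30
merge 13/30 + 17/30 → 1
L = 13/30 + 17/30 + 1 = 2 bits/symbol.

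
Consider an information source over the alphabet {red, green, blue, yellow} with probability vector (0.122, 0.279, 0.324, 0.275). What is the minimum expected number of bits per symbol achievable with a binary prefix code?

2 bits/symbol

Repeatedly combine the two least-probable nodes; the expected code length is the sum of the merged weights.
merge 61/500 + 11/40 → 397/1000
merge 279/1000 + 81/250 → 603/1000
merge 397/1000 + 603/1000 → 1
L = 397/1000 + 603/1000 + 1 = 2 bits/symbol.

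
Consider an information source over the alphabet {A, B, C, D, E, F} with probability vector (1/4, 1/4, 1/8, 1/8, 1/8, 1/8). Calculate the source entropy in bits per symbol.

2.5 bits

Each probability is a power of 1/2, so log₂(1/p) is an integer.
H = Σ p·log₂(1/p) = 1/4·2 + 1/4·2 + 1/8·3 + 1/8·3 + 1/8·3 + 1/8·3 = 2.5 bits.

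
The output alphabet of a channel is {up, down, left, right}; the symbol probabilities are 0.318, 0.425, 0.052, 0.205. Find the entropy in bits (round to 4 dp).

1.7408 bits

H = −Σ pᵢ log₂ pᵢ.
−0.318·log₂(0.318) = 0.5256
−0.425·log₂(0.425) = 0.5246
−0.052·log₂(0.052) = 0.2218
−0.205·log₂(0.205) = 0.4687
Sum ≈ 1.7408 → 1.7408 bits.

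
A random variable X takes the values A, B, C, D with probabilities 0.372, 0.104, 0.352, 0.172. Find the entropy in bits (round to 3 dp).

H = −Σ pᵢ log₂ pᵢ.
−0.372·log₂(0.372) = 0.5307
−0.104·log₂(0.104) = 0.3396
−0.352·log₂(0.352) = 0.5302
−0.172·log₂(0.172) = 0.4368
Sum ≈ 1.8373 → 1.837 bits.

1.837 bits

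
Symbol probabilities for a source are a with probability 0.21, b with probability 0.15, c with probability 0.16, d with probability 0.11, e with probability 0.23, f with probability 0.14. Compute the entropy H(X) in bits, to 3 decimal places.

2.541 bits

H = −Σ pᵢ log₂ pᵢ.
−0.21·log₂(0.21) = 0.4728
−0.15·log₂(0.15) = 0.4105
−0.16·log₂(0.16) = 0.4230
−0.11·log₂(0.11) = 0.3503
−0.23·log₂(0.23) = 0.4877
−0.14·log₂(0.14) = 0.3971
Sum ≈ 2.5414 → 2.541 bits.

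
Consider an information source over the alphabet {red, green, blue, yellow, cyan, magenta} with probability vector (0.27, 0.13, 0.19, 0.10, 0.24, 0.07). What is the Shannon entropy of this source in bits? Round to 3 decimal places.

2.443 bits

H = −Σ pᵢ log₂ pᵢ.
−0.27·log₂(0.27) = 0.5100
−0.13·log₂(0.13) = 0.3826
−0.19·log₂(0.19) = 0.4552
−0.10·log₂(0.10) = 0.3322
−0.24·log₂(0.24) = 0.4941
−0.07·log₂(0.07) = 0.2686
Sum ≈ 2.4428 → 2.443 bits.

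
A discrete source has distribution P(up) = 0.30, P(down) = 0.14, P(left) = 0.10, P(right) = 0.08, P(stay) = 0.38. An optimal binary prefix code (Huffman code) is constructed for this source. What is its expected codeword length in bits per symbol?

2.12 bits/symbol

Repeatedly combine the two least-probable nodes; the expected code length is the sum of the merged weights.
merge 2/25 + 1/10 → 9/50
merge 7/50 + 9/50 → 8/25
merge 3/10 + 8/25 → 31/50
merge 19/50 + 31/50 → 1
L = 9/50 + 8/25 + 31/50 + 1 = 53/25 = 2.12 bits/symbol.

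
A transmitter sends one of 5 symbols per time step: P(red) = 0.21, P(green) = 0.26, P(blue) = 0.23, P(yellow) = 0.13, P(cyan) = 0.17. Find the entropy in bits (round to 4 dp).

H = −Σ pᵢ log₂ pᵢ.
−0.21·log₂(0.21) = 0.4728
−0.26·log₂(0.26) = 0.5053
−0.23·log₂(0.23) = 0.4877
−0.13·log₂(0.13) = 0.3826
−0.17·log₂(0.17) = 0.4346
Sum ≈ 2.2830 → 2.2830 bits.

2.2830 bits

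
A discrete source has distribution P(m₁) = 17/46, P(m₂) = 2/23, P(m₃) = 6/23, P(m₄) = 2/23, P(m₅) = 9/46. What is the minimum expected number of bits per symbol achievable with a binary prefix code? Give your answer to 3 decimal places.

Repeatedly combine the two least-probable nodes; the expected code length is the sum of the merged weights.
merge 2/23 + 2/23 → 4/23
merge 4/23 + 9/46 → 17/46
merge 6/23 + 17/46 → 29/46
merge 17/46 + 29/46 → 1
L = 4/23 + 17/46 + 29/46 + 1 = 50/23 ≈ 2.174 bits/symbol.

2.174 bits/symbol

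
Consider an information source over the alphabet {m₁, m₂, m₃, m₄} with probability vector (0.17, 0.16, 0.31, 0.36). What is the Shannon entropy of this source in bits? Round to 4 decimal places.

H = −Σ pᵢ log₂ pᵢ.
−0.17·log₂(0.17) = 0.4346
−0.16·log₂(0.16) = 0.4230
−0.31·log₂(0.31) = 0.5238
−0.36·log₂(0.36) = 0.5306
Sum ≈ 1.9120 → 1.9120 bits.

1.9120 bits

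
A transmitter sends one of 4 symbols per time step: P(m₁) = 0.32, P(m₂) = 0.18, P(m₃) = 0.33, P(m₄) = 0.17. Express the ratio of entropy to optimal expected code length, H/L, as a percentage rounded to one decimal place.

96.7%

Entropy H = −Σ p log₂ p ≈ 1.9338 bits.
Huffman merges: 17/100+9/50→7/20; 8/25+33/100→13/20; 7/20+13/20→1. L = 2 ≈ 2.0000.
Efficiency = H/L = 1.9338/2.0000 = 96.7%.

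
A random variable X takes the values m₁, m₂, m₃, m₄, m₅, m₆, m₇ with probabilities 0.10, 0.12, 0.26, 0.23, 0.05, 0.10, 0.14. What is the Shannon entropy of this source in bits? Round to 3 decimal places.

2.638 bits

H = −Σ pᵢ log₂ pᵢ.
−0.10·log₂(0.10) = 0.3322
−0.12·log₂(0.12) = 0.3671
−0.26·log₂(0.26) = 0.5053
−0.23·log₂(0.23) = 0.4877
−0.05·log₂(0.05) = 0.2161
−0.10·log₂(0.10) = 0.3322
−0.14·log₂(0.14) = 0.3971
Sum ≈ 2.6376 → 2.638 bits.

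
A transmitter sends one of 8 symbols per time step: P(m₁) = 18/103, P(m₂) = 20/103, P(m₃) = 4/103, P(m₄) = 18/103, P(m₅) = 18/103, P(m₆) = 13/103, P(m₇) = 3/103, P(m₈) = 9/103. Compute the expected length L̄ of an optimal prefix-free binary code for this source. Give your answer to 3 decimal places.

Repeatedly combine the two least-probable nodes; the expected code length is the sum of the merged weights.
merge 3/103 + 4/103 → 7/103
merge 7/103 + 9/103 → 16/103
merge 13/103 + 16/103 → 29/103
merge 18/103 + 18/103 → 36/103
merge 18/103 + 20/103 → 38/103
merge 29/103 + 36/103 → 65/103
merge 38/103 + 65/103 → 1
L = 7/103 + 16/103 + 29/103 + 36/103 + 38/103 + 65/103 + 1 = 294/103 ≈ 2.854 bits/symbol.

2.854 bits/symbol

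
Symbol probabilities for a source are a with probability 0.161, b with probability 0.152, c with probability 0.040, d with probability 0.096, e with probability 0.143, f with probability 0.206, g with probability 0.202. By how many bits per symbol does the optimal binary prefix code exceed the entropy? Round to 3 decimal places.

0.043 bits

Entropy H = −Σ p log₂ p ≈ 2.6845 bits.
Huffman merges: 1/25+12/125→17/125; 17/125+143/1000→279/1000; 19/125+161/1000→313/1000; 101/500+103/500→51/125; 279/1000+313/1000→74/125; 51/125+74/125→1. L = 341/125 ≈ 2.7280.
L − H = 2.7280 − 2.6845 = 0.043 bits.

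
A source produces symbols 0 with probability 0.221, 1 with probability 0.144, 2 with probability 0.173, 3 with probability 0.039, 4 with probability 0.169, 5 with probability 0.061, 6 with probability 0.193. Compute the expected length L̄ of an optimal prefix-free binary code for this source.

2.686 bits/symbol

Repeatedly combine the two least-probable nodes; the expected code length is the sum of the merged weights.
merge 39/1000 + 61/1000 → 1/10
merge 1/10 + 18/125 → 61/250
merge 169/1000 + 173/1000 → 171/500
merge 193/1000 + 221/1000 → 207/500
merge 61/250 + 171/500 → 293/500
merge 207/500 + 293/500 → 1
L = 1/10 + 61/250 + 171/500 + 207/500 + 293/500 + 1 = 1343/500 = 2.686 bits/symbol.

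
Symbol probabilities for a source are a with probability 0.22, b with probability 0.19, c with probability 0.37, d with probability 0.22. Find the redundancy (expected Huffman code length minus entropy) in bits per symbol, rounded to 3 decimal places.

0.053 bits

Entropy H = −Σ p log₂ p ≈ 1.9471 bits.
Huffman merges: 19/100+11/50→41/100; 11/50+37/100→59/100; 41/100+59/100→1. L = 2 ≈ 2.0000.
L − H = 2.0000 − 1.9471 = 0.053 bits.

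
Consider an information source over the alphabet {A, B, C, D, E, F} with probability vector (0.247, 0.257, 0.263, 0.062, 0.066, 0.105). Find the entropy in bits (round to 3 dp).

2.358 bits

H = −Σ pᵢ log₂ pᵢ.
−0.247·log₂(0.247) = 0.4983
−0.257·log₂(0.257) = 0.5038
−0.263·log₂(0.263) = 0.5068
−0.062·log₂(0.062) = 0.2487
−0.066·log₂(0.066) = 0.2588
−0.105·log₂(0.105) = 0.3414
Sum ≈ 2.3578 → 2.358 bits.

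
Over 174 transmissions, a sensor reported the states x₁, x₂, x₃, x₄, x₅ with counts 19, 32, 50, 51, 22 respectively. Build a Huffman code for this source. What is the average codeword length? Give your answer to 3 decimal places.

2.236 bits/symbol

Probabilities are the counts divided by 174.
Repeatedly combine the two least-probable nodes; the expected code length is the sum of the merged weights.
merge 19/174 + 11/87 → 41/174
merge 16/87 + 41/174 → 73/174
merge 25/87 + 17/58 → 101/174
merge 73/174 + 101/174 → 1
L = 41/174 + 73/174 + 101/174 + 1 = 389/174 ≈ 2.236 bits/symbol.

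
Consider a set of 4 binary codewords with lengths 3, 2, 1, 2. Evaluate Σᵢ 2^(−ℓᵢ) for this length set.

With common denominator 2^3 = 8: Σ 2^(−ℓᵢ) = 1/8 + 2/8 + 4/8 + 2/8 = 9/8 = 1.125.

1.125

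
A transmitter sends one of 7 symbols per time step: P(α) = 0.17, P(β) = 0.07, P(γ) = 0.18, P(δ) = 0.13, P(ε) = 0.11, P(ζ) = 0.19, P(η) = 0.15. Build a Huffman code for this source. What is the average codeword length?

2.81 bits/symbol

Repeatedly combine the two least-probable nodes; the expected code length is the sum of the merged weights.
merge 7/100 + 11/100 → 9/50
merge 13/100 + 3/20 → 7/25
merge 17/100 + 9/50 → 7/20
merge 9/50 + 19/100 → 37/100
merge 7/25 + 7/20 → 63/100
merge 37/100 + 63/100 → 1
L = 9/50 + 7/25 + 7/20 + 37/100 + 63/100 + 1 = 281/100 = 2.81 bits/symbol.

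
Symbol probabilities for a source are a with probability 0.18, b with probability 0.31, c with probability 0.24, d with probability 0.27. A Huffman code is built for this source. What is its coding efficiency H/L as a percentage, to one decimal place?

Entropy H = −Σ p log₂ p ≈ 1.9733 bits.
Huffman merges: 9/50+6/25→21/50; 27/100+31/100→29/50; 21/50+29/50→1. L = 2 ≈ 2.0000.
Efficiency = H/L = 1.9733/2.0000 = 98.7%.

98.7%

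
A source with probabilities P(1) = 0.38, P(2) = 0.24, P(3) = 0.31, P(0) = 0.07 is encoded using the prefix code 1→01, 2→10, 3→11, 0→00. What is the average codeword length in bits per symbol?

L̄ = Σ pᵢ·ℓᵢ = 0.38·2 + 0.24·2 + 0.31·2 + 0.07·2 = 2 bits/symbol.

2 bits/symbol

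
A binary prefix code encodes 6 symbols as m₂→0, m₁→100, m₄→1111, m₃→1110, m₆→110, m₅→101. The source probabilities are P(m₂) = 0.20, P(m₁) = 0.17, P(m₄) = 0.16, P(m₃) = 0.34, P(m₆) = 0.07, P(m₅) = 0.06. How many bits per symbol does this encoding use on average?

3.1 bits/symbol

L̄ = Σ pᵢ·ℓᵢ = 0.20·1 + 0.17·3 + 0.16·4 + 0.34·4 + 0.07·3 + 0.06·3 = 3.1 bits/symbol.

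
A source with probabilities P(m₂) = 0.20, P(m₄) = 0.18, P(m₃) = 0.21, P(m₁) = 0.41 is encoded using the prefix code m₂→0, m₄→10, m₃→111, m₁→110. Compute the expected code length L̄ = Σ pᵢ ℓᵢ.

L̄ = Σ pᵢ·ℓᵢ = 0.20·1 + 0.18·2 + 0.21·3 + 0.41·3 = 2.42 bits/symbol.

2.42 bits/symbol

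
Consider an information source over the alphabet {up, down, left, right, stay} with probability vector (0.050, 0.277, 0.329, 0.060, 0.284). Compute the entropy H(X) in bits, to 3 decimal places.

H = −Σ pᵢ log₂ pᵢ.
−0.050·log₂(0.050) = 0.2161
−0.277·log₂(0.277) = 0.5130
−0.329·log₂(0.329) = 0.5277
−0.060·log₂(0.060) = 0.2435
−0.284·log₂(0.284) = 0.5158
Sum ≈ 2.0161 → 2.016 bits.

2.016 bits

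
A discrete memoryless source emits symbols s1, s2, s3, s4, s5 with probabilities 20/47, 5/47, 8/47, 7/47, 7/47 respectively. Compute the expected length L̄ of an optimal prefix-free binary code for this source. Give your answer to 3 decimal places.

2.149 bits/symbol

Repeatedly combine the two least-probable nodes; the expected code length is the sum of the merged weights.
merge 5/47 + 7/47 → 12/47
merge 7/47 + 8/47 → 15/47
merge 12/47 + 15/47 → 27/47
merge 20/47 + 27/47 → 1
L = 12/47 + 15/47 + 27/47 + 1 = 101/47 ≈ 2.149 bits/symbol.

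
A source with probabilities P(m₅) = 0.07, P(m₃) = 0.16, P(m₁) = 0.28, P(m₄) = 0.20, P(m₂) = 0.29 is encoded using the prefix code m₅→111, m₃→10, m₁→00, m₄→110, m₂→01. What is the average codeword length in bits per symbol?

2.27 bits/symbol

L̄ = Σ pᵢ·ℓᵢ = 0.07·3 + 0.16·2 + 0.28·2 + 0.20·3 + 0.29·2 = 2.27 bits/symbol.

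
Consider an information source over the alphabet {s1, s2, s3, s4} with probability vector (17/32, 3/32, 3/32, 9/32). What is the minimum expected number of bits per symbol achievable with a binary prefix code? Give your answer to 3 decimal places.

1.656 bits/symbol

Repeatedly combine the two least-probable nodes; the expected code length is the sum of the merged weights.
merge 3/32 + 3/32 → 3/16
merge 3/16 + 9/32 → 15/32
merge 15/32 + 17/32 → 1
L = 3/16 + 15/32 + 1 = 53/32 ≈ 1.656 bits/symbol.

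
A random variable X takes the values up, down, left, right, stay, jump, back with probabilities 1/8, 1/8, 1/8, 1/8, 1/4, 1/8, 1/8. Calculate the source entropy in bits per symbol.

Each probability is a power of 1/2, so log₂(1/p) is an integer.
H = Σ p·log₂(1/p) = 1/8·3 + 1/8·3 + 1/8·3 + 1/8·3 + 1/4·2 + 1/8·3 + 1/8·3 = 2.75 bits.

2.75 bits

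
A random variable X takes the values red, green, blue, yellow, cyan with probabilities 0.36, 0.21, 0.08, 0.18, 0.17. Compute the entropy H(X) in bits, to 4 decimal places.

2.1748 bits

H = −Σ pᵢ log₂ pᵢ.
−0.36·log₂(0.36) = 0.5306
−0.21·log₂(0.21) = 0.4728
−0.08·log₂(0.08) = 0.2915
−0.18·log₂(0.18) = 0.4453
−0.17·log₂(0.17) = 0.4346
Sum ≈ 2.1748 → 2.1748 bits.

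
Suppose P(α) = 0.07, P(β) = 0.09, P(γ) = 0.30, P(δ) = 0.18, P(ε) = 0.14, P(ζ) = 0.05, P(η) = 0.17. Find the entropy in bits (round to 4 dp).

H = −Σ pᵢ log₂ pᵢ.
−0.07·log₂(0.07) = 0.2686
−0.09·log₂(0.09) = 0.3127
−0.30·log₂(0.30) = 0.5211
−0.18·log₂(0.18) = 0.4453
−0.14·log₂(0.14) = 0.3971
−0.05·log₂(0.05) = 0.2161
−0.17·log₂(0.17) = 0.4346
Sum ≈ 2.5954 → 2.5954 bits.

2.5954 bits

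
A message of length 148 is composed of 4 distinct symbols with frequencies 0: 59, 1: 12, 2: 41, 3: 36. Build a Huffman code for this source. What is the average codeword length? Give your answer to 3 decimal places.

1.926 bits/symbol

Probabilities are the counts divided by 148.
Repeatedly combine the two least-probable nodes; the expected code length is the sum of the merged weights.
merge 3/37 + 9/37 → 12/37
merge 41/148 + 12/37 → 89/148
merge 59/148 + 89/148 → 1
L = 12/37 + 89/148 + 1 = 285/148 ≈ 1.926 bits/symbol.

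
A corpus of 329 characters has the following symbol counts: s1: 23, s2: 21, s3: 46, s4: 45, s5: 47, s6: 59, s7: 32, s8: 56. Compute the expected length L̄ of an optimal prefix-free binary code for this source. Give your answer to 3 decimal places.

2.954 bits/symbol

Probabilities are the counts divided by 329.
Repeatedly combine the two least-probable nodes; the expected code length is the sum of the merged weights.
merge 3/47 + 23/329 → 44/329
merge 32/329 + 44/329 → 76/329
merge 45/329 + 46/329 → 13/47
merge 1/7 + 8/47 → 103/329
merge 59/329 + 76/329 → 135/329
merge 13/47 + 103/329 → 194/329
merge 135/329 + 194/329 → 1
L = 44/329 + 76/329 + 13/47 + 103/329 + 135/329 + 194/329 + 1 = 972/329 ≈ 2.954 bits/symbol.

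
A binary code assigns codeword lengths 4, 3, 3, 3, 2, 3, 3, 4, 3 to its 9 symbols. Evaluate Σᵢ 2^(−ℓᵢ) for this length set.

With common denominator 2^4 = 16: Σ 2^(−ℓᵢ) = 1/16 + 2/16 + 2/16 + 2/16 + 4/16 + 2/16 + 2/16 + 1/16 + 2/16 = 18/16 = 1.125.

1.125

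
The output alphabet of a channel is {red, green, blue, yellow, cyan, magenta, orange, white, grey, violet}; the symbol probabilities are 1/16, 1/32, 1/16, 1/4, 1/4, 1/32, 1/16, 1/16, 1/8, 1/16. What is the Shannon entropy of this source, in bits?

2.9375 bits

Each probability is a power of 1/2, so log₂(1/p) is an integer.
H = Σ p·log₂(1/p) = 1/16·4 + 1/32·5 + 1/16·4 + 1/4·2 + 1/4·2 + 1/32·5 + 1/16·4 + 1/16·4 + 1/8·3 + 1/16·4 = 2.9375 bits.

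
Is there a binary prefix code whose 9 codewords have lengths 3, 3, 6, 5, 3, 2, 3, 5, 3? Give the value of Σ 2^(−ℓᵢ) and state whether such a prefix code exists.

With common denominator 2^6 = 64: Σ 2^(−ℓᵢ) = 8/64 + 8/64 + 1/64 + 2/64 + 8/64 + 16/64 + 8/64 + 2/64 + 8/64 = 61/64 = 0.953125.
Kraft's inequality requires Σ ≤ 1; here Σ = 0.953125 ≤ 1, so such a prefix code exists.

0.953125; yes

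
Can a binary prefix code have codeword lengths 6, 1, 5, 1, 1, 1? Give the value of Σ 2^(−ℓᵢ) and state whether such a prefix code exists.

2.046875; no

With common denominator 2^6 = 64: Σ 2^(−ℓᵢ) = 1/64 + 32/64 + 2/64 + 32/64 + 32/64 + 32/64 = 131/64 = 2.046875.
Kraft's inequality requires Σ ≤ 1; here Σ = 2.046875 > 1, so no such prefix code exists.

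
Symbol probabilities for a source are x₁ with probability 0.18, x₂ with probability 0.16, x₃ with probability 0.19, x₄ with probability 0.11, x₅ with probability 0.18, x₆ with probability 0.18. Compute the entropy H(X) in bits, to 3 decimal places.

2.564 bits

H = −Σ pᵢ log₂ pᵢ.
−0.18·log₂(0.18) = 0.4453
−0.16·log₂(0.16) = 0.4230
−0.19·log₂(0.19) = 0.4552
−0.11·log₂(0.11) = 0.3503
−0.18·log₂(0.18) = 0.4453
−0.18·log₂(0.18) = 0.4453
Sum ≈ 2.5645 → 2.564 bits.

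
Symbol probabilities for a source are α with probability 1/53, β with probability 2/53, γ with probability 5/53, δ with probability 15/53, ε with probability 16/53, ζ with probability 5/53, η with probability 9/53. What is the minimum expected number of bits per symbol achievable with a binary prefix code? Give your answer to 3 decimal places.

Repeatedly combine the two least-probable nodes; the expected code length is the sum of the merged weights.
merge 1/53 + 2/53 → 3/53
merge 3/53 + 5/53 → 8/53
merge 5/53 + 8/53 → 13/53
merge 9/53 + 13/53 → 22/53
merge 15/53 + 16/53 → 31/53
merge 22/53 + 31/53 → 1
L = 3/53 + 8/53 + 13/53 + 22/53 + 31/53 + 1 = 130/53 ≈ 2.453 bits/symbol.

2.453 bits/symbol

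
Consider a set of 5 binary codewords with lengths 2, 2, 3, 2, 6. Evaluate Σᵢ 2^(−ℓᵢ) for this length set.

With common denominator 2^6 = 64: Σ 2^(−ℓᵢ) = 16/64 + 16/64 + 8/64 + 16/64 + 1/64 = 57/64 = 0.890625.

0.890625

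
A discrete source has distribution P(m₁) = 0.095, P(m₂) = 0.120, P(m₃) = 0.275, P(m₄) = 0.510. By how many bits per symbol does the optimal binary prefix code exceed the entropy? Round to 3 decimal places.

0.008 bits

Entropy H = −Σ p log₂ p ≈ 1.6973 bits.
Huffman merges: 19/200+3/25→43/200; 43/200+11/40→49/100; 49/100+51/100→1. L = 341/200 ≈ 1.7050.
L − H = 1.7050 − 1.6973 = 0.008 bits.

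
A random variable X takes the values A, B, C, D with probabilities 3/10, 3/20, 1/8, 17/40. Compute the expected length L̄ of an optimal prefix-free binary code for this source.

Repeatedly combine the two least-probable nodes; the expected code length is the sum of the merged weights.
merge 1/8 + 3/20 → 11/40
merge 11/40 + 3/10 → 23/40
merge 17/40 + 23/40 → 1
L = 11/40 + 23/40 + 1 = 37/20 = 1.85 bits/symbol.

1.85 bits/symbol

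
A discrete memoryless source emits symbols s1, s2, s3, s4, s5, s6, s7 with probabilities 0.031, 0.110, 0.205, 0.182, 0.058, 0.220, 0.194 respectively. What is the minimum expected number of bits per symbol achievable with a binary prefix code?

Repeatedly combine the two least-probable nodes; the expected code length is the sum of the merged weights.
merge 31/1000 + 29/500 → 89/1000
merge 89/1000 + 11/100 → 199/1000
merge 91/500 + 97/500 → 47/125
merge 199/1000 + 41/200 → 101/250
merge 11/50 + 47/125 → 149/250
merge 101/250 + 149/250 → 1
L = 89/1000 + 199/1000 + 47/125 + 101/250 + 149/250 + 1 = 333/125 = 2.664 bits/symbol.

2.664 bits/symbol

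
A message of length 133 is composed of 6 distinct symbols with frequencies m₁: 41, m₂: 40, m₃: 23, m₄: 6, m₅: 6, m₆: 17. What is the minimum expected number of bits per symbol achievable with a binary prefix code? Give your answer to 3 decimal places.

Probabilities are the counts divided by 133.
Repeatedly combine the two least-probable nodes; the expected code length is the sum of the merged weights.
merge 6/133 + 6/133 → 12/133
merge 12/133 + 17/133 → 29/133
merge 23/133 + 29/133 → 52/133
merge 40/133 + 41/133 → 81/133
merge 52/133 + 81/133 → 1
L = 12/133 + 29/133 + 52/133 + 81/133 + 1 = 307/133 ≈ 2.308 bits/symbol.

2.308 bits/symbol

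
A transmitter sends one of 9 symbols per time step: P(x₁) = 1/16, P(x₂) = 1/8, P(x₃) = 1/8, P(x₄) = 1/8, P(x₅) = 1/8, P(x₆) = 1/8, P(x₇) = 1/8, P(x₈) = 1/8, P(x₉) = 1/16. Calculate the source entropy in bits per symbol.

3.125 bits

Each probability is a power of 1/2, so log₂(1/p) is an integer.
H = Σ p·log₂(1/p) = 1/16·4 + 1/8·3 + 1/8·3 + 1/8·3 + 1/8·3 + 1/8·3 + 1/8·3 + 1/8·3 + 1/16·4 = 3.125 bits.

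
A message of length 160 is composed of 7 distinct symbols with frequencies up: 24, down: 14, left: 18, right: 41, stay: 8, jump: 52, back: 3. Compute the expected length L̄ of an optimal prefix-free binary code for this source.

Probabilities are the counts divided by 160.
Repeatedly combine the two least-probable nodes; the expected code length is the sum of the merged weights.
merge 3/160 + 1/20 → 11/160
merge 11/160 + 7/80 → 5/32
merge 9/80 + 3/20 → 21/80
merge 5/32 + 41/160 → 33/80
merge 21/80 + 13/40 → 47/80
merge 33/80 + 47/80 → 1
L = 11/160 + 5/32 + 21/80 + 33/80 + 47/80 + 1 = 199/80 = 2.4875 bits/symbol.

2.4875 bits/symbol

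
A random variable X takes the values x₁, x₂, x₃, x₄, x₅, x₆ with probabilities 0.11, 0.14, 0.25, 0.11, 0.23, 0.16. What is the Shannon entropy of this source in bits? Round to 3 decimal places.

H = −Σ pᵢ log₂ pᵢ.
−0.11·log₂(0.11) = 0.3503
−0.14·log₂(0.14) = 0.3971
−0.25·log₂(0.25) = 0.5000
−0.11·log₂(0.11) = 0.3503
−0.23·log₂(0.23) = 0.4877
−0.16·log₂(0.16) = 0.4230
Sum ≈ 2.5084 → 2.508 bits.

2.508 bits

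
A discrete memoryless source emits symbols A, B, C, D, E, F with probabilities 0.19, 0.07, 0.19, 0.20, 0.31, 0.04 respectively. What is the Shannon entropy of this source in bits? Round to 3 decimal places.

2.353 bits

H = −Σ pᵢ log₂ pᵢ.
−0.19·log₂(0.19) = 0.4552
−0.07·log₂(0.07) = 0.2686
−0.19·log₂(0.19) = 0.4552
−0.20·log₂(0.20) = 0.4644
−0.31·log₂(0.31) = 0.5238
−0.04·log₂(0.04) = 0.1858
Sum ≈ 2.3529 → 2.353 bits.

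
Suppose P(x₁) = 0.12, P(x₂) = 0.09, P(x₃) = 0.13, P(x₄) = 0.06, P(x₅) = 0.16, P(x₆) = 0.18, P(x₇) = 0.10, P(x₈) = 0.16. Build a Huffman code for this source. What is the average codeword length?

Repeatedly combine the two least-probable nodes; the expected code length is the sum of the merged weights.
merge 3/50 + 9/100 → 3/20
merge 1/10 + 3/25 → 11/50
merge 13/100 + 3/20 → 7/25
merge 4/25 + 4/25 → 8/25
merge 9/50 + 11/50 → 2/5
merge 7/25 + 8/25 → 3/5
merge 2/5 + 3/5 → 1
L = 3/20 + 11/50 + 7/25 + 8/25 + 2/5 + 3/5 + 1 = 297/100 = 2.97 bits/symbol.

2.97 bits/symbol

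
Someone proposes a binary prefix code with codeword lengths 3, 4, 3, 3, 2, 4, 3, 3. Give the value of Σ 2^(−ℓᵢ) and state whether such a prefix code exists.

With common denominator 2^4 = 16: Σ 2^(−ℓᵢ) = 2/16 + 1/16 + 2/16 + 2/16 + 4/16 + 1/16 + 2/16 + 2/16 = 16/16 = 1.
Kraft's inequality requires Σ ≤ 1; here Σ = 1 ≤ 1, so such a prefix code exists.

1; yes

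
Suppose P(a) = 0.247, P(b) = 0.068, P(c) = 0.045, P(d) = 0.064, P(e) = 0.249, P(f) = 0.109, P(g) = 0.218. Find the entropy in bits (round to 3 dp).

H = −Σ pᵢ log₂ pᵢ.
−0.247·log₂(0.247) = 0.4983
−0.068·log₂(0.068) = 0.2637
−0.045·log₂(0.045) = 0.2013
−0.064·log₂(0.064) = 0.2538
−0.249·log₂(0.249) = 0.4994
−0.109·log₂(0.109) = 0.3485
−0.218·log₂(0.218) = 0.4791
Sum ≈ 2.5442 → 2.544 bits.

2.544 bits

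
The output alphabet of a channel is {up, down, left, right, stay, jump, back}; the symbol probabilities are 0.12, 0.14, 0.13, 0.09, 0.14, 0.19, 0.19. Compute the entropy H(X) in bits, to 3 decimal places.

2.767 bits

H = −Σ pᵢ log₂ pᵢ.
−0.12·log₂(0.12) = 0.3671
−0.14·log₂(0.14) = 0.3971
−0.13·log₂(0.13) = 0.3826
−0.09·log₂(0.09) = 0.3127
−0.14·log₂(0.14) = 0.3971
−0.19·log₂(0.19) = 0.4552
−0.19·log₂(0.19) = 0.4552
Sum ≈ 2.7670 → 2.767 bits.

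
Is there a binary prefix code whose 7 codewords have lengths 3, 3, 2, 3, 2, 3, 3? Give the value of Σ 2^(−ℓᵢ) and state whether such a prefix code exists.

1.125; no

With common denominator 2^3 = 8: Σ 2^(−ℓᵢ) = 1/8 + 1/8 + 2/8 + 1/8 + 2/8 + 1/8 + 1/8 = 9/8 = 1.125.
Kraft's inequality requires Σ ≤ 1; here Σ = 1.125 > 1, so no such prefix code exists.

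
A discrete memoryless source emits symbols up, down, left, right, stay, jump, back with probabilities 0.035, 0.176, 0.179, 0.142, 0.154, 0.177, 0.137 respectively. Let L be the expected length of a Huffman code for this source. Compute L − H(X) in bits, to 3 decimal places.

Entropy H = −Σ p log₂ p ≈ 2.7053 bits.
Huffman merges: 7/200+137/1000→43/250; 71/500+77/500→37/125; 43/250+22/125→87/250; 177/1000+179/1000→89/250; 37/125+87/250→161/250; 89/250+161/250→1. L = 352/125 ≈ 2.8160.
L − H = 2.8160 − 2.7053 = 0.111 bits.

0.111 bits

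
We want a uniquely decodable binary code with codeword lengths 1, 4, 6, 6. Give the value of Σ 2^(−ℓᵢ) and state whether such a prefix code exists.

With common denominator 2^6 = 64: Σ 2^(−ℓᵢ) = 32/64 + 4/64 + 1/64 + 1/64 = 38/64 = 0.59375.
Kraft's inequality requires Σ ≤ 1; here Σ = 0.59375 ≤ 1, so such a prefix code exists.

0.59375; yes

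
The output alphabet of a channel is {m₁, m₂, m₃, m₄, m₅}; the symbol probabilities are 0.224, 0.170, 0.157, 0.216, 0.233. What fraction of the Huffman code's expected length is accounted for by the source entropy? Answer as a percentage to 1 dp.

Entropy H = −Σ p log₂ p ≈ 2.3047 bits.
Huffman merges: 157/1000+17/100→327/1000; 27/125+28/125→11/25; 233/1000+327/1000→14/25; 11/25+14/25→1. L = 2327/1000 ≈ 2.3270.
Efficiency = H/L = 2.3047/2.3270 = 99.0%.

99.0%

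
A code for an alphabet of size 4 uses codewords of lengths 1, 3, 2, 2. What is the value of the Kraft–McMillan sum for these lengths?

1.125

With common denominator 2^3 = 8: Σ 2^(−ℓᵢ) = 4/8 + 1/8 + 2/8 + 2/8 = 9/8 = 1.125.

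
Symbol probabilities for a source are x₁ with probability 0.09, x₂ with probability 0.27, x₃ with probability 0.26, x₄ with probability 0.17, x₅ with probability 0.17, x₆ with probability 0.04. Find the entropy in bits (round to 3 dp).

2.383 bits

H = −Σ pᵢ log₂ pᵢ.
−0.09·log₂(0.09) = 0.3127
−0.27·log₂(0.27) = 0.5100
−0.26·log₂(0.26) = 0.5053
−0.17·log₂(0.17) = 0.4346
−0.17·log₂(0.17) = 0.4346
−0.04·log₂(0.04) = 0.1858
Sum ≈ 2.3829 → 2.383 bits.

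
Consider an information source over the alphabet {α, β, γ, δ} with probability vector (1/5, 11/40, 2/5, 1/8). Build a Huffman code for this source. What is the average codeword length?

1.925 bits/symbol

Repeatedly combine the two least-probable nodes; the expected code length is the sum of the merged weights.
merge 1/8 + 1/5 → 13/40
merge 11/40 + 13/40 → 3/5
merge 2/5 + 3/5 → 1
L = 13/40 + 3/5 + 1 = 77/40 = 1.925 bits/symbol.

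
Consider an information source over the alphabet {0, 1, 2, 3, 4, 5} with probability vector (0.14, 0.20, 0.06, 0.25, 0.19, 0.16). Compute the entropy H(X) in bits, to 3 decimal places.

2.483 bits

H = −Σ pᵢ log₂ pᵢ.
−0.14·log₂(0.14) = 0.3971
−0.20·log₂(0.20) = 0.4644
−0.06·log₂(0.06) = 0.2435
−0.25·log₂(0.25) = 0.5000
−0.19·log₂(0.19) = 0.4552
−0.16·log₂(0.16) = 0.4230
Sum ≈ 2.4833 → 2.483 bits.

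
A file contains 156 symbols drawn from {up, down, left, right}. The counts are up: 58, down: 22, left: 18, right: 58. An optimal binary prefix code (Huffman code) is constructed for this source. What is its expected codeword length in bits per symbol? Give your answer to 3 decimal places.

Probabilities are the counts divided by 156.
Repeatedly combine the two least-probable nodes; the expected code length is the sum of the merged weights.
merge 3/26 + 11/78 → 10/39
merge 10/39 + 29/78 → 49/78
merge 29/78 + 49/78 → 1
L = 10/39 + 49/78 + 1 = 49/26 ≈ 1.885 bits/symbol.

1.885 bits/symbol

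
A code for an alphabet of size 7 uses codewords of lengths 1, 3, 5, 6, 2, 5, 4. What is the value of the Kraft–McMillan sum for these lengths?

1.015625

With common denominator 2^6 = 64: Σ 2^(−ℓᵢ) = 32/64 + 8/64 + 2/64 + 1/64 + 16/64 + 2/64 + 4/64 = 65/64 = 1.015625.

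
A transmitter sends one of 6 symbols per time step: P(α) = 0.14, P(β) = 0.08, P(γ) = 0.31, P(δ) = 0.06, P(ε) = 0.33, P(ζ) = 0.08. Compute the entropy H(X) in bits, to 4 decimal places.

H = −Σ pᵢ log₂ pᵢ.
−0.14·log₂(0.14) = 0.3971
−0.08·log₂(0.08) = 0.2915
−0.31·log₂(0.31) = 0.5238
−0.06·log₂(0.06) = 0.2435
−0.33·log₂(0.33) = 0.5278
−0.08·log₂(0.08) = 0.2915
Sum ≈ 2.2753 → 2.2753 bits.

2.2753 bits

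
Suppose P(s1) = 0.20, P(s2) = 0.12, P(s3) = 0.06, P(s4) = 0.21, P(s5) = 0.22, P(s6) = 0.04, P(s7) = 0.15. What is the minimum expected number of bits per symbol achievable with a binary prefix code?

2.67 bits/symbol

Repeatedly combine the two least-probable nodes; the expected code length is the sum of the merged weights.
merge 1/25 + 3/50 → 1/10
merge 1/10 + 3/25 → 11/50
merge 3/20 + 1/5 → 7/20
merge 21/100 + 11/50 → 43/100
merge 11/50 + 7/20 → 57/100
merge 43/100 + 57/100 → 1
L = 1/10 + 11/50 + 7/20 + 43/100 + 57/100 + 1 = 267/100 = 2.67 bits/symbol.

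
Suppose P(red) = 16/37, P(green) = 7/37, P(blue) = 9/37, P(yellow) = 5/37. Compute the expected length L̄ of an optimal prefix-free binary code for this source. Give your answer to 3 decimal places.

Repeatedly combine the two least-probable nodes; the expected code length is the sum of the merged weights.
merge 5/37 + 7/37 → 12/37
merge 9/37 + 12/37 → 21/37
merge 16/37 + 21/37 → 1
L = 12/37 + 21/37 + 1 = 70/37 ≈ 1.892 bits/symbol.

1.892 bits/symbol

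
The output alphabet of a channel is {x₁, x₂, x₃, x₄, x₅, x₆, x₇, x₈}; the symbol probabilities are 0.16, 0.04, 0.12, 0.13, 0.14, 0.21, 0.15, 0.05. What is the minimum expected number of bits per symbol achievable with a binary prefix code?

Repeatedly combine the two least-probable nodes; the expected code length is the sum of the merged weights.
merge 1/25 + 1/20 → 9/100
merge 9/100 + 3/25 → 21/100
merge 13/100 + 7/50 → 27/100
merge 3/20 + 4/25 → 31/100
merge 21/100 + 21/100 → 21/50
merge 27/100 + 31/100 → 29/50
merge 21/50 + 29/50 → 1
L = 9/100 + 21/100 + 27/100 + 31/100 + 21/50 + 29/50 + 1 = 72/25 = 2.88 bits/symbol.

2.88 bits/symbol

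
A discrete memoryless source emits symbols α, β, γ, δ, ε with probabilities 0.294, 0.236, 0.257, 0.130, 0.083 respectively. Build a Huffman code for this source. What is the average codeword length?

2.213 bits/symbol

Repeatedly combine the two least-probable nodes; the expected code length is the sum of the merged weights.
merge 83/1000 + 13/100 → 213/1000
merge 213/1000 + 59/250 → 449/1000
merge 257/1000 + 147/500 → 551/1000
merge 449/1000 + 551/1000 → 1
L = 213/1000 + 449/1000 + 551/1000 + 1 = 2213/1000 = 2.213 bits/symbol.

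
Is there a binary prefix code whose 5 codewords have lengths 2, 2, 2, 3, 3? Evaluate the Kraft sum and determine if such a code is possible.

1; yes

With common denominator 2^3 = 8: Σ 2^(−ℓᵢ) = 2/8 + 2/8 + 2/8 + 1/8 + 1/8 = 8/8 = 1.
Kraft's inequality requires Σ ≤ 1; here Σ = 1 ≤ 1, so such a prefix code exists.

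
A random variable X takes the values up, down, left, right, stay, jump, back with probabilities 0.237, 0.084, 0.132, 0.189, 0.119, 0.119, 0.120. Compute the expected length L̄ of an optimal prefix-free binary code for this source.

Repeatedly combine the two least-probable nodes; the expected code length is the sum of the merged weights.
merge 21/250 + 119/1000 → 203/1000
merge 119/1000 + 3/25 → 239/1000
merge 33/250 + 189/1000 → 321/1000
merge 203/1000 + 237/1000 → 11/25
merge 239/1000 + 321/1000 → 14/25
merge 11/25 + 14/25 → 1
L = 203/1000 + 239/1000 + 321/1000 + 11/25 + 14/25 + 1 = 2763/1000 = 2.763 bits/symbol.

2.763 bits/symbol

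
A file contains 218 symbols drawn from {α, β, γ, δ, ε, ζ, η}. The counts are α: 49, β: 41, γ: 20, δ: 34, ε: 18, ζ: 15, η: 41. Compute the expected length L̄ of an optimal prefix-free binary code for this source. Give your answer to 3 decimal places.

Probabilities are the counts divided by 218.
Repeatedly combine the two least-probable nodes; the expected code length is the sum of the merged weights.
merge 15/218 + 9/109 → 33/218
merge 10/109 + 33/218 → 53/218
merge 17/109 + 41/218 → 75/218
merge 41/218 + 49/218 → 45/109
merge 53/218 + 75/218 → 64/109
merge 45/109 + 64/109 → 1
L = 33/218 + 53/218 + 75/218 + 45/109 + 64/109 + 1 = 597/218 ≈ 2.739 bits/symbol.

2.739 bits/symbol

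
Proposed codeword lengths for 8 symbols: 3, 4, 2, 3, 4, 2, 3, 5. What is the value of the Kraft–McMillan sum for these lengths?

1.03125

With common denominator 2^5 = 32: Σ 2^(−ℓᵢ) = 4/32 + 2/32 + 8/32 + 4/32 + 2/32 + 8/32 + 4/32 + 1/32 = 33/32 = 1.03125.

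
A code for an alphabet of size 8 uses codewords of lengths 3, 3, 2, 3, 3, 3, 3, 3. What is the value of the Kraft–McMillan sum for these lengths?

With common denominator 2^3 = 8: Σ 2^(−ℓᵢ) = 1/8 + 1/8 + 2/8 + 1/8 + 1/8 + 1/8 + 1/8 + 1/8 = 9/8 = 1.125.

1.125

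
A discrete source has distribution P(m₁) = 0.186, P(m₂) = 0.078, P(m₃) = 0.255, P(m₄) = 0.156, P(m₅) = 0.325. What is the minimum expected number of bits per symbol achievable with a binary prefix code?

Repeatedly combine the two least-probable nodes; the expected code length is the sum of the merged weights.
merge 39/500 + 39/250 → 117/500
merge 93/500 + 117/500 → 21/50
merge 51/200 + 13/40 → 29/50
merge 21/50 + 29/50 → 1
L = 117/500 + 21/50 + 29/50 + 1 = 1117/500 = 2.234 bits/symbol.

2.234 bits/symbol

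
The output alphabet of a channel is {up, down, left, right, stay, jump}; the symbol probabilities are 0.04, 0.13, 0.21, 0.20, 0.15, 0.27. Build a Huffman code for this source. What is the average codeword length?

Repeatedly combine the two least-probable nodes; the expected code length is the sum of the merged weights.
merge 1/25 + 13/100 → 17/100
merge 3/20 + 17/100 → 8/25
merge 1/5 + 21/100 → 41/100
merge 27/100 + 8/25 → 59/100
merge 41/100 + 59/100 → 1
L = 17/100 + 8/25 + 41/100 + 59/100 + 1 = 249/100 = 2.49 bits/symbol.

2.49 bits/symbol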